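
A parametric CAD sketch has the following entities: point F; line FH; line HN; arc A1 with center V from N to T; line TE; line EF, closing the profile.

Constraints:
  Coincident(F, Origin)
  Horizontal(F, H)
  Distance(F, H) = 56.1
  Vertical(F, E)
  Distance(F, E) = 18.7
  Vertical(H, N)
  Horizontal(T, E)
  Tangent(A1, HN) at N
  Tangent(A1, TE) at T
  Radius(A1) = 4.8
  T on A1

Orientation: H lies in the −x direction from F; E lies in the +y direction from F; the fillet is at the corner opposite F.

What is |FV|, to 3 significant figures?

53.1

F is at the origin; FH is horizontal with |FH| = 56.1 and H on the −x side, so H = (-56.1, 0.00). F and E share the same x with |FE| = 18.7 and E on the +y side, so E = (0.00, 18.7). The virtual corner opposite F is at (-56.1, 18.7). The tangent condition forces VN to be normal to HN and the tangent condition forces VT to be normal to TE, with radius 4.8, so the center V sits 4.8 in from both sides at V = (-51.3, 13.9). Then |FV| = |V − F| = 53.1.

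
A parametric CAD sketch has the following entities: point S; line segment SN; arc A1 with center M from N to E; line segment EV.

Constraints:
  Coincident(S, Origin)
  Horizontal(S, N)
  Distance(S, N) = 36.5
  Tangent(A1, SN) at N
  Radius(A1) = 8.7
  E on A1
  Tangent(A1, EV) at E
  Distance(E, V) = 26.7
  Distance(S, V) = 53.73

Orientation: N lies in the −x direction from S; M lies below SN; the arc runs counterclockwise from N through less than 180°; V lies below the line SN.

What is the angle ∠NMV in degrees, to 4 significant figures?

174.3°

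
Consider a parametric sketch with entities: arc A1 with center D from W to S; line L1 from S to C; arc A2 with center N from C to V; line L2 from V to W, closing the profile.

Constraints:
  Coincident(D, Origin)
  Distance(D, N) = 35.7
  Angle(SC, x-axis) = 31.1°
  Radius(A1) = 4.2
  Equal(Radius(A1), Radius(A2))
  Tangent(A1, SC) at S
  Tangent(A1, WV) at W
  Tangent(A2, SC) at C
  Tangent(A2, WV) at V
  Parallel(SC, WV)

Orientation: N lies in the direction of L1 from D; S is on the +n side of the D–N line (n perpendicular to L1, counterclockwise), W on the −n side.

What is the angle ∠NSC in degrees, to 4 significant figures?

6.710°

The slot axis is L1's direction at 31.1°, so u = (cos 31.1°, sin 31.1°) = (0.8563, 0.5165) and n = (−sin 31.1°, cos 31.1°) = (-0.5165, 0.8563). D is at the origin and N lies 35.7 along u from D, so N = 35.7·u = (30.57, 18.44). Tangency of A1 to both parallel lines with radius 4.2 puts S and W at D ± 4.2·n: S = (-2.169, 3.596), W = (2.169, -3.596). Equal radii place C and V the same way about N: C = N + 4.2·n = (28.40, 22.04), V = N − 4.2·n = (32.74, 14.84). Then cos ∠NSC = SN·SC / (|SN||SC|), giving 6.710°.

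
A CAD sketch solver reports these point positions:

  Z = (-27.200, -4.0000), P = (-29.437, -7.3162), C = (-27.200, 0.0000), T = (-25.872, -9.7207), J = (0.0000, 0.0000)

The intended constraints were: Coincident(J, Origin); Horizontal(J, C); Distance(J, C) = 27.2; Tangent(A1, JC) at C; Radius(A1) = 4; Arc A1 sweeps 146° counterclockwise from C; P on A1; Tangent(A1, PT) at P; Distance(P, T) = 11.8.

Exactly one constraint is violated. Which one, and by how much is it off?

Distance(P, T) = 11.8 — off by 7.50.

J = (0.00, 0.00) ✓; J.y = 0.00, C.y = 0.00 ✓; |JC| = 27.20 ✓; ∠(ZC, CJ) = 90.00° ✓; |ZC| = 4.000 ✓; bearing(Z→P) − bearing(Z→C) = 146.0° ✓; |ZP| = 4.000 ✓; ∠(ZP, PT) = 90.00° ✓; |PT| = 4.300 ✗.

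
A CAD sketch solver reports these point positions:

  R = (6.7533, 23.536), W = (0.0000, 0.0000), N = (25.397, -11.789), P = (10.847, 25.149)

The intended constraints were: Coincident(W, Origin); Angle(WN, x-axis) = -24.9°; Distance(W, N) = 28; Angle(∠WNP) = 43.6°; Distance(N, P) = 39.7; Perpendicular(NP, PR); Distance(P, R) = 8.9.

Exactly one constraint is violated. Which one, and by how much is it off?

Distance(P, R) = 8.9 — off by 4.50.

W = (0.00, 0.00) ✓; WN at -24.90° ✓; |WN| = 28.00 ✓; ∠WNP = 43.60° ✓; |NP| = 39.70 ✓; ∠(NP, PR) = 90.01° ✓; |PR| = 4.400 ✗.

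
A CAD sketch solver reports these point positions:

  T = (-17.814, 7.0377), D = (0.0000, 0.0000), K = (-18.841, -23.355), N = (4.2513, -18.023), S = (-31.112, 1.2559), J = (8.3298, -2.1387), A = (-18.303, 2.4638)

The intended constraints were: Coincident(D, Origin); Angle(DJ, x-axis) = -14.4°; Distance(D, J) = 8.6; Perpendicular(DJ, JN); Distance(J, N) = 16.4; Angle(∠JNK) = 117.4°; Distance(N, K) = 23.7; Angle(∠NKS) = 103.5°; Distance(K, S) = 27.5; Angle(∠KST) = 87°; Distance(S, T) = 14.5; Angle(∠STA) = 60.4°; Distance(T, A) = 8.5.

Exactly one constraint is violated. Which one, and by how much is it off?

Distance(T, A) = 8.5 — off by 3.90.

D = (0.00, 0.00) ✓; DJ at -14.40° ✓; |DJ| = 8.600 ✓; ∠(DJ, JN) = 90.00° ✓; |JN| = 16.40 ✓; ∠JNK = 117.4° ✓; |NK| = 23.70 ✓; ∠NKS = 103.5° ✓; |KS| = 27.50 ✓; ∠KST = 87.00° ✓; |ST| = 14.50 ✓; ∠STA = 60.40° ✓; |TA| = 4.600 ✗.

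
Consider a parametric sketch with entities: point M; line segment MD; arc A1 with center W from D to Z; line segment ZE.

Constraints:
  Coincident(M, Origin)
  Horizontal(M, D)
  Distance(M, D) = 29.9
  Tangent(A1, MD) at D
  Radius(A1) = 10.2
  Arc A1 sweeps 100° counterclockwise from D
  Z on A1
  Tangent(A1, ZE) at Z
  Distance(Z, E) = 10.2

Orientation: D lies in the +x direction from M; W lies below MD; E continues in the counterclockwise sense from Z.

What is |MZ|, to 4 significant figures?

23.18

M is at the origin; M and D share the same y with |MD| = 29.9 and D on the +x side, so D = (29.90, 0.000). A1 meets MD tangentially, so WD is at right angles to MD, so W = D + (0, -10.2) = (29.90, -10.20). On A1, D sits at bearing 90° from W; a 100° counterclockwise sweep puts Z at bearing 190°, so Z = W + 10.2·(cos 190°, sin 190°) = (19.85, -11.97). Then |MZ| = |Z − M| = 23.18.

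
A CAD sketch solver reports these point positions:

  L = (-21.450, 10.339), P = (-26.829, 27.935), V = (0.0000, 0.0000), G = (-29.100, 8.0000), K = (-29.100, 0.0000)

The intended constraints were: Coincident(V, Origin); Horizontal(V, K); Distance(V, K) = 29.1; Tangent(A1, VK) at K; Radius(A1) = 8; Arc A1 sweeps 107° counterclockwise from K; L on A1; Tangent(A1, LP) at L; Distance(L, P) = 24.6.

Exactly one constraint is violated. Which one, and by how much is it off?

Distance(L, P) = 24.6 — off by 6.20.

V = (0.00, 0.00) ✓; V.y = 0.00, K.y = 0.00 ✓; |VK| = 29.10 ✓; ∠(GK, KV) = 90.00° ✓; |GK| = 8.000 ✓; bearing(G→L) − bearing(G→K) = 107.0° ✓; |GL| = 8.000 ✓; ∠(GL, LP) = 90.00° ✓; |LP| = 18.40 ✗.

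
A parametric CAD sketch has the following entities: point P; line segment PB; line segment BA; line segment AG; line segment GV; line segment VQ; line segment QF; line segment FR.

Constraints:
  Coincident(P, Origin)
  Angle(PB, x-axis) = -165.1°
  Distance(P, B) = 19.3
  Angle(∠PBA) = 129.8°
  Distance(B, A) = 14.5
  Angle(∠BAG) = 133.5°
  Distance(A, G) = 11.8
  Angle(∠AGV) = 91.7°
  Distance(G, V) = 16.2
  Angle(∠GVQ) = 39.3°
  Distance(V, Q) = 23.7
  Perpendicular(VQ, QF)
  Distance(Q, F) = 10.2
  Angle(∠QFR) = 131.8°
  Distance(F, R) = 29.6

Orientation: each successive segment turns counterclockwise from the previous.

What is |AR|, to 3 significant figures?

34.1

VQ is perpendicular to QF, so QF runs at -109°; with |QF| = 10.2, F = (-30.9, -25.3). ∠QFR = 131.8° gives FR at -61.2° from the x-axis; with |FR| = 29.6, R = (-16.7, -51.3). Then |AR| = |R − A| = 34.1.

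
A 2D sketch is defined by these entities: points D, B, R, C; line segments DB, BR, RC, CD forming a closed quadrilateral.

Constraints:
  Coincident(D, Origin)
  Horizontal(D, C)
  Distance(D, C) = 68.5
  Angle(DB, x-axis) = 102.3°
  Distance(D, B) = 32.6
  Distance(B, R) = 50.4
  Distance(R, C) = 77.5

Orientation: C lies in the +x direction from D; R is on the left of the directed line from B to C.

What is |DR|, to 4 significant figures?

73.00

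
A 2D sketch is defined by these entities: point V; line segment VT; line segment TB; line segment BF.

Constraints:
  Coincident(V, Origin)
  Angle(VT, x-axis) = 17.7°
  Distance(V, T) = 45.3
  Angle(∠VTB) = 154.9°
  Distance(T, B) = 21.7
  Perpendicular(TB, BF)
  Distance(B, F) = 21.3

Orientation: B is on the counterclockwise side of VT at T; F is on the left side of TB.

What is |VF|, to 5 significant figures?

62.757

∠VTB = 154.9°, so TB runs at 17.7° + (180° − 154.9°) = 42.800° from the x-axis; with |TB| = 21.7, B = T + 21.7·(cos 42.800°, sin 42.800°) = (59.078, 28.517). TB ⟂ BF; with |BF| = 21.3 on the left of TB, F = B + 21.3·(-0.67944, 0.73373) = (44.605, 44.145). Then |VF| = |F − V| = 62.757.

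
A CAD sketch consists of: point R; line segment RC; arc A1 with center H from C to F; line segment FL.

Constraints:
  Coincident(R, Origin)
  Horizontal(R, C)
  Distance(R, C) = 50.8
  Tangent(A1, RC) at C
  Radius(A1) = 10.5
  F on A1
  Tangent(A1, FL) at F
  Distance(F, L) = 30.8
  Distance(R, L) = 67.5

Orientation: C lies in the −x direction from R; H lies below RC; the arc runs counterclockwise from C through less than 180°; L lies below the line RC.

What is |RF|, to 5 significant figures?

62.340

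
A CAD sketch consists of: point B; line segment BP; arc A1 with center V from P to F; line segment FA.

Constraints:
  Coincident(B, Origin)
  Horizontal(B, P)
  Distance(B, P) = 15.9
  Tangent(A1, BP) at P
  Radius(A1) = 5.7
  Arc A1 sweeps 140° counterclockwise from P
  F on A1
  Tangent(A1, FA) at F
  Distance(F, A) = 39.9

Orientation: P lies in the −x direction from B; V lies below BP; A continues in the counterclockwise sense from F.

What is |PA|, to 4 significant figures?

44.71

B is at the origin; B and P share the same y with |BP| = 15.9 and P on the −x side, so P = (-15.90, 0.000). Tangency of A1 to BP means the radius VP is perpendicular to BP, so V = P + (0, -5.7) = (-15.90, -5.700). On A1, P sits at bearing 90° from V; a 140° counterclockwise sweep puts F at bearing 230°, so F = V + 5.7·(cos 230°, sin 230°) = (-19.56, -10.07). Tangency of A1 to FA means the radius VF is perpendicular to FA, so FA runs along (−sin 230°, cos 230°); with |FA| = 39.9, A = (11.00, -35.71). Then |PA| = |A − P| = 44.71.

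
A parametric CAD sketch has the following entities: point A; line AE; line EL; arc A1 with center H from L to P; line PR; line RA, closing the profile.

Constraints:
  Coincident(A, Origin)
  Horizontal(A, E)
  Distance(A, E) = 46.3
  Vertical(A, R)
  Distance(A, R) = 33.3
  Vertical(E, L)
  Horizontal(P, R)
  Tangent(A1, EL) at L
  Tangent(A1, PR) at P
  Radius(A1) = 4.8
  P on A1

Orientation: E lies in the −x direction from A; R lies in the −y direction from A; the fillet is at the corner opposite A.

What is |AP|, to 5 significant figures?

53.208

A is at the origin; AE is horizontal with |AE| = 46.3 and E on the −x side, so E = (-46.300, 0.0000). AR is vertical with |AR| = 33.3 and R on the −y side, so R = (0.0000, -33.300). The virtual corner opposite A is at (-46.300, -33.300). A1 meets EL tangentially, so HL is at right angles to EL and since A1 is tangent to PR there, HP ⟂ PR, with radius 4.8, so the center H sits 4.8 in from both sides at H = (-41.500, -28.500). That places the tangent points at L = (-46.300, -28.500) on EL and P = (-41.500, -33.300) on PR. Then |AP| = |P − A| = 53.208.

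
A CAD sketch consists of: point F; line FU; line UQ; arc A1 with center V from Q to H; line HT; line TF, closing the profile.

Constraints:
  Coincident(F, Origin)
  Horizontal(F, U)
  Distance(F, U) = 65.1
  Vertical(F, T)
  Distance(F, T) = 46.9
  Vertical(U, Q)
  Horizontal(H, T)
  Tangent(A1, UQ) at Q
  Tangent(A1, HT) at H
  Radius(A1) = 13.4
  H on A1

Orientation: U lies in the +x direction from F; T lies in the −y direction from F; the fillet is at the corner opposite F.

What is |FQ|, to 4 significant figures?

73.21

The virtual corner opposite F is at (65.10, -46.90). Since A1 is tangent to UQ there, VQ ⟂ UQ and tangency of A1 to HT means the radius VH is perpendicular to HT, with radius 13.4, so the center V sits 13.4 in from both sides at V = (51.70, -33.50). That places the tangent points at Q = (65.10, -33.50) on UQ and H = (51.70, -46.90) on HT. Then |FQ| = |Q − F| = 73.21.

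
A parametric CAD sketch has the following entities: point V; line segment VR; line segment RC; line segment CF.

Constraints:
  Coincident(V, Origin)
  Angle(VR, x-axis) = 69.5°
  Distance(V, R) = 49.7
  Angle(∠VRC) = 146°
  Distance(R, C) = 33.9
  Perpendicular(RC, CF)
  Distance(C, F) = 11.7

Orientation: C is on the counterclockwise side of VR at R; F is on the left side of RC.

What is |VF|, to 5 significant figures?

76.808

V is at the origin; VR runs at 69.5° with length 49.7, so R = 49.7·(cos 69.5°, sin 69.5°) = (17.405, 46.553). ∠VRC = 146.0°, so RC runs at 69.5° + (180° − 146.0°) = 103.50° from the x-axis; with |RC| = 33.9, C = R + 33.9·(cos 103.50°, sin 103.50°) = (9.4915, 79.516). RC is perpendicular to CF; with |CF| = 11.7 on the left of RC, F = C + 11.7·(-0.97237, -0.23345) = (-1.8852, 76.785). Then |VF| = |F − V| = 76.808.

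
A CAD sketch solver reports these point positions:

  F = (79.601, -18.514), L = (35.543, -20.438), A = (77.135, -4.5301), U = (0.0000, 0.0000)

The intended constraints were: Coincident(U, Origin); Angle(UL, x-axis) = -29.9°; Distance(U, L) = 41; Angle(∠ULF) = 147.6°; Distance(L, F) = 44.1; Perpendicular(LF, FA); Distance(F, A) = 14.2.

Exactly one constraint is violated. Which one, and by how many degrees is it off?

Perpendicular(LF, FA) — off by 7.50°.

U = (0.00, 0.00) ✓; UL at -29.90° ✓; |UL| = 41.00 ✓; ∠ULF = 147.6° ✓; |LF| = 44.10 ✓; ∠(LF, FA) = 97.50° ✗; |FA| = 14.20 ✓.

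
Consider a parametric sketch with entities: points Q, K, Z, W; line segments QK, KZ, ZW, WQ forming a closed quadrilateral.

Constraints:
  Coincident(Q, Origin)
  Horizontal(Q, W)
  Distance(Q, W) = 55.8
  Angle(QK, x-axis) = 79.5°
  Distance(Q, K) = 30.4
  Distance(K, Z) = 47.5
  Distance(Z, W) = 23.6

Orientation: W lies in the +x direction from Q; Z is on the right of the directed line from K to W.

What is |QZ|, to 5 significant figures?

34.741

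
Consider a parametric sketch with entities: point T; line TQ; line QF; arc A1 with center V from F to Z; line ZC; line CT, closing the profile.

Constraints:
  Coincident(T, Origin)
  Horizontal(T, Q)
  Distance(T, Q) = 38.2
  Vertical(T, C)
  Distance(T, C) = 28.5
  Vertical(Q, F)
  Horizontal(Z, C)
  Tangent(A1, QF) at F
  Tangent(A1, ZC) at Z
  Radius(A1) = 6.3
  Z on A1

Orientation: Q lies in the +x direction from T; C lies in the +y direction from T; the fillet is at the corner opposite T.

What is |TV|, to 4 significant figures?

38.86

T is at the origin; TQ is horizontal with |TQ| = 38.2 and Q on the +x side, so Q = (38.20, 0.000). TC is vertical with |TC| = 28.5 and C on the +y side, so C = (0.000, 28.50). The virtual corner opposite T is at (38.20, 28.50). Since A1 is tangent to QF there, VF ⟂ QF and the tangent condition forces VZ to be normal to ZC, with radius 6.3, so the center V sits 6.3 in from both sides at V = (31.90, 22.20). Then |TV| = |V − T| = 38.86.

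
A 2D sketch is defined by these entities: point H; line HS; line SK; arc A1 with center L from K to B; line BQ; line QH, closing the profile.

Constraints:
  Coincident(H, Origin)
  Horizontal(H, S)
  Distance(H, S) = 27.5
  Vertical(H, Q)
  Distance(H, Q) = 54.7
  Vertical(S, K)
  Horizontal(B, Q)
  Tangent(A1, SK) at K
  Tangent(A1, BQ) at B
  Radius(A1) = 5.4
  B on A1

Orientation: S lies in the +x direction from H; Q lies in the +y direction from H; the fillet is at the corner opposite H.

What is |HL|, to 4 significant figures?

54.03

H is at the origin; H and S share the same y with |HS| = 27.5 and S on the +x side, so S = (27.50, 0.000). HQ is vertical with |HQ| = 54.7 and Q on the +y side, so Q = (0.000, 54.70). The virtual corner opposite H is at (27.50, 54.70). Tangency of A1 to SK means the radius LK is perpendicular to SK and since A1 is tangent to BQ there, LB ⟂ BQ, with radius 5.4, so the center L sits 5.4 in from both sides at L = (22.10, 49.30). Then |HL| = |L − H| = 54.03.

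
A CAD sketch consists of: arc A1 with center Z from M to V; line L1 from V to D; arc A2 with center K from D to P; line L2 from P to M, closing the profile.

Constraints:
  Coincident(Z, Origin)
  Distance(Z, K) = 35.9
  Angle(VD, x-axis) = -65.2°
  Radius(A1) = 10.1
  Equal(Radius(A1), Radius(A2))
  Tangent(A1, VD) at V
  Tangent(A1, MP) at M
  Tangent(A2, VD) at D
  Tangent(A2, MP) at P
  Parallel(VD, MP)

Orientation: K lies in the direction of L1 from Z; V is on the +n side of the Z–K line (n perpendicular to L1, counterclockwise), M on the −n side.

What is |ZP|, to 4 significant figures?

37.29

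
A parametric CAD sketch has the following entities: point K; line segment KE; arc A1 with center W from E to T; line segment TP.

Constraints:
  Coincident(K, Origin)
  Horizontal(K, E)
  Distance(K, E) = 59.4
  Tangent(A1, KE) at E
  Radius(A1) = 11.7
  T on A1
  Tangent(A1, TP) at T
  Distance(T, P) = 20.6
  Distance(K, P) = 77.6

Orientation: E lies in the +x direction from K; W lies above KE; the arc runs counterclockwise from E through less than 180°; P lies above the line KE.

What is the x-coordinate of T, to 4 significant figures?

71.09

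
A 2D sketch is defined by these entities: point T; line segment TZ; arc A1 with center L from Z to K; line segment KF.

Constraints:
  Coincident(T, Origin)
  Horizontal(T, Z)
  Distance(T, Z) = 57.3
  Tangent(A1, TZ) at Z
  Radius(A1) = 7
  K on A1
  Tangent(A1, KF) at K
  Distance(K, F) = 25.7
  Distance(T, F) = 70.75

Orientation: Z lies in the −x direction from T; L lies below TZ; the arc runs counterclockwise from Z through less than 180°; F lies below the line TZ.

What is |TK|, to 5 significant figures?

64.717

Checks: |LK| = 7.000 ✓; ∠(LK, KF) = 90.00° ✓; |KF| = 25.70 ✓; |TF| = 70.75 ✓.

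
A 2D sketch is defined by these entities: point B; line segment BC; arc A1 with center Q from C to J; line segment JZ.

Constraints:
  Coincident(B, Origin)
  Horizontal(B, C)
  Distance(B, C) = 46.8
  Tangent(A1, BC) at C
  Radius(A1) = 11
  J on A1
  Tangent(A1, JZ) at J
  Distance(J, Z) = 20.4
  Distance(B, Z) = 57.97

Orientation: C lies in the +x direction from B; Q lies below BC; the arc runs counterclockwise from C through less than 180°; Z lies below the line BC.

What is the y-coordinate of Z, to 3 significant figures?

-34.2

Checks: |QJ| = 11.00 ✓; ∠(QJ, JZ) = 90.00° ✓; |JZ| = 20.40 ✓; |BZ| = 57.97 ✓.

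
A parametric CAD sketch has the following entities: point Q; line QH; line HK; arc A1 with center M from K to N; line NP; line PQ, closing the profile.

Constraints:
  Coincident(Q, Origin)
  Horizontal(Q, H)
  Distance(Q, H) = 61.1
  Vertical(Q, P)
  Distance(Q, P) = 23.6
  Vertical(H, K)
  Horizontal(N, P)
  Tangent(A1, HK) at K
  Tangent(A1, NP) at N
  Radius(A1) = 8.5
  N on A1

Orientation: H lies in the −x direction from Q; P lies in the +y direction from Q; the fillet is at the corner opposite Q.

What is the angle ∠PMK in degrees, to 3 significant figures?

171°

Q is at the origin; Q and H share the same y with |QH| = 61.1 and H on the −x side, so H = (-61.1, 0.00). Q and P share the same x with |QP| = 23.6 and P on the +y side, so P = (0.00, 23.6). The virtual corner opposite Q is at (-61.1, 23.6). A1 meets HK tangentially, so MK is at right angles to HK and since A1 is tangent to NP there, MN ⟂ NP, with radius 8.5, so the center M sits 8.5 in from both sides at M = (-52.6, 15.1). That places the tangent points at K = (-61.1, 15.1) on HK and N = (-52.6, 23.6) on NP. Then cos ∠PMK = MP·MK / (|MP||MK|), giving 171°.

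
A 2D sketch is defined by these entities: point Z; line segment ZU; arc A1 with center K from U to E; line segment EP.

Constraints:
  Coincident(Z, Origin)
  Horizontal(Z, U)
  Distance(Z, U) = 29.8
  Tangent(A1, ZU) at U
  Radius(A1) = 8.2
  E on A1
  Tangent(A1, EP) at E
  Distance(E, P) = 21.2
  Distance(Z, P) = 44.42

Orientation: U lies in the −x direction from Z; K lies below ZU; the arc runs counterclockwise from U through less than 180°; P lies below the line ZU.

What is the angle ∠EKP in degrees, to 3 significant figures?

68.9°

Z is at the origin; Z and U share the same y with |ZU| = 29.8 and U on the −x side, so U = (-29.8, 0.00). Since A1 is tangent to ZU there, KU ⟂ ZU, so K = U + (0, -8.2) = (-29.8, -8.20). Since KE ⟂ EP (tangency), |KP| = √(8.2² + 21.2²) = 22.7 regardless of where E sits on A1. So P lies on both circle(Z, 44.42) and circle(K, 22.7); the below-ZU intersection is P = (-32.0, -30.8). E is the foot of the tangent from P: E = (-37.7, -10.4).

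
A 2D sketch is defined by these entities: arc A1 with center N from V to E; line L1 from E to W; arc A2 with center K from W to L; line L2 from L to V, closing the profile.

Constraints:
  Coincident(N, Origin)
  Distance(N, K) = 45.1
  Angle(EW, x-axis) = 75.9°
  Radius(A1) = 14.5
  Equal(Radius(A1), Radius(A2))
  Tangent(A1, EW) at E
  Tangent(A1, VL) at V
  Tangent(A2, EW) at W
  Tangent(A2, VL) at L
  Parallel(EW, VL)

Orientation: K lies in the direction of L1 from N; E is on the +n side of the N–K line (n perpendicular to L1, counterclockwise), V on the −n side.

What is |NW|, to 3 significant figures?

47.4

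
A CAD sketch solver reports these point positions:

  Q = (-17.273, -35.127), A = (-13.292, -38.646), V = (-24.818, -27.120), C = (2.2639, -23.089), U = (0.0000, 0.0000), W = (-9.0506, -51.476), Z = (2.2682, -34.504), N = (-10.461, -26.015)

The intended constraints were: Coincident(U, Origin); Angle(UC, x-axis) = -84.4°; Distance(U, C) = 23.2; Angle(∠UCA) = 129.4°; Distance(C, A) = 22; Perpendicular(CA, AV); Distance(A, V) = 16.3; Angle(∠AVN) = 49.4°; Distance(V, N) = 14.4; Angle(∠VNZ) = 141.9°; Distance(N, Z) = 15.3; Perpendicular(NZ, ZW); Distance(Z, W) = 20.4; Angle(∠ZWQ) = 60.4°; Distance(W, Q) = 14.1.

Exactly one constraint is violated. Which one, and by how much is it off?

Distance(W, Q) = 14.1 — off by 4.20.

U = (0.00, 0.00) ✓; UC at -84.40° ✓; |UC| = 23.20 ✓; ∠UCA = 129.4° ✓; |CA| = 22.00 ✓; ∠(CA, AV) = 90.00° ✓; |AV| = 16.30 ✓; ∠AVN = 49.40° ✓; |VN| = 14.40 ✓; ∠VNZ = 141.9° ✓; |NZ| = 15.30 ✓; ∠(NZ, ZW) = 90.00° ✓; |ZW| = 20.40 ✓; ∠ZWQ = 60.40° ✓; |WQ| = 18.30 ✗.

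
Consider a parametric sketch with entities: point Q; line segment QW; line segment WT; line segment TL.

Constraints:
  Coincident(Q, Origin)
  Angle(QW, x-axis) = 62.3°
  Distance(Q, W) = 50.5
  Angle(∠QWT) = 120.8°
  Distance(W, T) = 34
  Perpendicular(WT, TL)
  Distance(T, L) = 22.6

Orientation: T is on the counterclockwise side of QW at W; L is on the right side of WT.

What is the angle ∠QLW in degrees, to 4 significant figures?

14.17°

∠QWT = 120.8°, so WT runs at 62.3° + (180° − 120.8°) = 121.5° from the x-axis; with |WT| = 34.0, T = W + 34.0·(cos 121.5°, sin 121.5°) = (5.710, 73.70). WT is perpendicular to TL; with |TL| = 22.6 on the right of WT, L = T + 22.6·(0.8526, 0.5225) = (24.98, 85.51). Then cos ∠QLW = LQ·LW / (|LQ||LW|), giving 14.17°.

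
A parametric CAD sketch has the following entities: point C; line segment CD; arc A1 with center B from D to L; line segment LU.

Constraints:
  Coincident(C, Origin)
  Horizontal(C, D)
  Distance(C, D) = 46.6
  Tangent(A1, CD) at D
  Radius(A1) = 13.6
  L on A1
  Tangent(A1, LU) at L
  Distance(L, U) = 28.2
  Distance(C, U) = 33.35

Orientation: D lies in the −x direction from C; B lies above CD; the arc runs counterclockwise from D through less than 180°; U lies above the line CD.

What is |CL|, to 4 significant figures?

36.21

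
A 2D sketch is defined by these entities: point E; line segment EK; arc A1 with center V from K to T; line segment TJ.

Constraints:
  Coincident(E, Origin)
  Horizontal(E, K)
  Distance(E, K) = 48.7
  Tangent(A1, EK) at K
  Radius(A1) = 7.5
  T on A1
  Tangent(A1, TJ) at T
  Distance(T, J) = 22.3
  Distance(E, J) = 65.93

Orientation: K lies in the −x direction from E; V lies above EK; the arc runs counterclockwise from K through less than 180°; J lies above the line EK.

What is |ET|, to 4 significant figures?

45.35

E is at the origin; E and K share the same y with |EK| = 48.7 and K on the −x side, so K = (-48.70, 0.000). Tangency of A1 to EK means the radius VK is perpendicular to EK, so V = K + (0, 7.5) = (-48.70, 7.500). Since VT ⟂ TJ (tangency), |VJ| = √(7.5² + 22.3²) = 23.53 regardless of where T sits on A1. So J lies on both circle(E, 65.93) and circle(V, 23.53); the above-EK intersection is J = (-59.50, 28.40). T is the foot of the tangent from J: T = (-43.48, 12.89).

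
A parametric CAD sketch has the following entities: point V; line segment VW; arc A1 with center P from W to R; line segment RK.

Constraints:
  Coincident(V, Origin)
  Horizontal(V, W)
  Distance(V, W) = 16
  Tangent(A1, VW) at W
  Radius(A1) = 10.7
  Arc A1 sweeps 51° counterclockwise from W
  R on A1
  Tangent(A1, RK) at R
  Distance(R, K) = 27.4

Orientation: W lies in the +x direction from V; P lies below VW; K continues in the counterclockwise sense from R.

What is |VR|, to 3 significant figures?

8.65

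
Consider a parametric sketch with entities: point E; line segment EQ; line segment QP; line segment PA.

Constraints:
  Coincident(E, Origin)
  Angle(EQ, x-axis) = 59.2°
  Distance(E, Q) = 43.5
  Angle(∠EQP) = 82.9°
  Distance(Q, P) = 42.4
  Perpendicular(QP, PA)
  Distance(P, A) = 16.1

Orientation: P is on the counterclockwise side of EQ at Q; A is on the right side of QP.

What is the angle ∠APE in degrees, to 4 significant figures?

139.4°

∠EQP = 82.9°, so QP runs at 59.2° + (180° − 82.9°) = 156.3° from the x-axis; with |QP| = 42.4, P = Q + 42.4·(cos 156.3°, sin 156.3°) = (-16.55, 54.41). QP is perpendicular to PA; with |PA| = 16.1 on the right of QP, A = P + 16.1·(0.4019, 0.9157) = (-10.08, 69.15). Then cos ∠APE = PA·PE / (|PA||PE|), giving 139.4°.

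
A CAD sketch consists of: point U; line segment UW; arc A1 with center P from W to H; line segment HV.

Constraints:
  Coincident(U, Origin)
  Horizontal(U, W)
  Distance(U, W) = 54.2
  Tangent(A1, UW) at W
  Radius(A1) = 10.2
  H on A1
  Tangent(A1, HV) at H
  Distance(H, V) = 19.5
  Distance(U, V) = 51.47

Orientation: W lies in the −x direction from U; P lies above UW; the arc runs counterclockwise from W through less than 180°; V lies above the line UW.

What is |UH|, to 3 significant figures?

45.0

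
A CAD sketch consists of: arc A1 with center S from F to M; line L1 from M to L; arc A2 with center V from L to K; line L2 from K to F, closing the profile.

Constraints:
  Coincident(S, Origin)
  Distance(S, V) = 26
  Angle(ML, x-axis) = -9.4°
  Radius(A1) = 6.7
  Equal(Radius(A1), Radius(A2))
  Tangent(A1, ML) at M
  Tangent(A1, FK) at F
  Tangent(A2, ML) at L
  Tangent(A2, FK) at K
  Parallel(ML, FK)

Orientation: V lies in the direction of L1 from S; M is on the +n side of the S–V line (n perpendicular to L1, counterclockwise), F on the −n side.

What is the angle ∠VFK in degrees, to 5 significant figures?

14.450°

The slot axis is L1's direction at -9.4°, so u = (cos -9.4°, sin -9.4°) = (0.98657, -0.16333) and n = (−sin -9.4°, cos -9.4°) = (0.16333, 0.98657). S is at the origin and V lies 26.0 along u from S, so V = 26.0·u = (25.651, -4.2465). Tangency of A1 to both parallel lines with radius 6.7 puts M and F at S ± 6.7·n: M = (1.0943, 6.6100), F = (-1.0943, -6.6100). Equal radii place L and K the same way about V: L = V + 6.7·n = (26.745, 2.3636), K = V − 6.7·n = (24.557, -10.857). Then cos ∠VFK = FV·FK / (|FV||FK|), giving 14.450°.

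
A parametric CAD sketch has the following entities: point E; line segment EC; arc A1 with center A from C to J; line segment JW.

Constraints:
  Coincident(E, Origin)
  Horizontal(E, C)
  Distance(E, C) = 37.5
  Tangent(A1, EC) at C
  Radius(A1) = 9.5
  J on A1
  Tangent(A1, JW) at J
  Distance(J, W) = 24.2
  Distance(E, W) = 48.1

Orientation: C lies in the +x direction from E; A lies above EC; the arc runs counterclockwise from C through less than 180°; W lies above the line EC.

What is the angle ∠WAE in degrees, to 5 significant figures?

94.026°

Checks: |AJ| = 9.500 ✓; ∠(AJ, JW) = 90.00° ✓; |JW| = 24.20 ✓; |EW| = 48.10 ✓.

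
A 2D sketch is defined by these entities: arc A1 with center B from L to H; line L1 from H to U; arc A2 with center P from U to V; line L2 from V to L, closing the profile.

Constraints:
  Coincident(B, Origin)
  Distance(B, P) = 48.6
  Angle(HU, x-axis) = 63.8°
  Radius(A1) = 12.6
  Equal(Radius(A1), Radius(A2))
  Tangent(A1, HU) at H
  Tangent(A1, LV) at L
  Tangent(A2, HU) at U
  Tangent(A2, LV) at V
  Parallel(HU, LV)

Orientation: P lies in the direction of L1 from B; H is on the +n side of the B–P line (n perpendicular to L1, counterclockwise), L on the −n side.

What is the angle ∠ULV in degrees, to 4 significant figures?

27.41°

The slot axis is L1's direction at 63.8°, so u = (cos 63.8°, sin 63.8°) = (0.4415, 0.8973) and n = (−sin 63.8°, cos 63.8°) = (-0.8973, 0.4415). B is at the origin and P lies 48.6 along u from B, so P = 48.6·u = (21.46, 43.61). Tangency of A1 to both parallel lines with radius 12.6 puts H and L at B ± 12.6·n: H = (-11.31, 5.563), L = (11.31, -5.563). Equal radii place U and V the same way about P: U = P + 12.6·n = (10.15, 49.17), V = P − 12.6·n = (32.76, 38.04). Then cos ∠ULV = LU·LV / (|LU||LV|), giving 27.41°.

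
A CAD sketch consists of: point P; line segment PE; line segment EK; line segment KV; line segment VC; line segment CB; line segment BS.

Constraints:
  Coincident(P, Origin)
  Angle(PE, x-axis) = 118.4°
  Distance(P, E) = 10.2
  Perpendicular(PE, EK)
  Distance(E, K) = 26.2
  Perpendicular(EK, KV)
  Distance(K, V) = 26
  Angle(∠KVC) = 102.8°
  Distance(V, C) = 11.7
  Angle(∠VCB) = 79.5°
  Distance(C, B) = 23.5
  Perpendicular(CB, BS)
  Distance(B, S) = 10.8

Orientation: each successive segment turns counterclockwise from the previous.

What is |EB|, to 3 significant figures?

14.8

∠KVC = 102.8° gives VC at 15.6° from the x-axis; with |VC| = 11.7, C = (-4.26, -23.2). ∠VCB = 79.5° gives CB at 116° from the x-axis; with |CB| = 23.5, B = (-14.6, -2.11). Then |EB| = |B − E| = 14.8.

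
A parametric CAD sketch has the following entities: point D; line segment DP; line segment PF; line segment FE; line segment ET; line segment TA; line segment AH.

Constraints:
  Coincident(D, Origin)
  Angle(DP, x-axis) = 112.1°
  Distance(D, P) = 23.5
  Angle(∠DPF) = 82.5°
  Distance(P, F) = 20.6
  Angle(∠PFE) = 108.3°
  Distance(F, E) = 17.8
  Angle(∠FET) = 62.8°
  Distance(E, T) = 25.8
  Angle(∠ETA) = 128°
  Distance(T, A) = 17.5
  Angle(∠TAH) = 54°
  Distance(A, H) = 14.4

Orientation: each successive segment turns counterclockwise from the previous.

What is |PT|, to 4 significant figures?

12.93

D is at the origin; DP runs at 112.1° with length 23.5, so P = (-8.841, 21.77). ∠DPF = 82.5° gives PF at -150.4° from the x-axis; with |PF| = 20.6, F = (-26.75, 11.60). ∠PFE = 108.3° gives FE at -78.70° from the x-axis; with |FE| = 17.8, E = (-23.27, -5.857). ∠FET = 62.8° gives ET at 38.50° from the x-axis; with |ET| = 25.8, T = (-3.074, 10.20). Then |PT| = |T − P| = 12.93.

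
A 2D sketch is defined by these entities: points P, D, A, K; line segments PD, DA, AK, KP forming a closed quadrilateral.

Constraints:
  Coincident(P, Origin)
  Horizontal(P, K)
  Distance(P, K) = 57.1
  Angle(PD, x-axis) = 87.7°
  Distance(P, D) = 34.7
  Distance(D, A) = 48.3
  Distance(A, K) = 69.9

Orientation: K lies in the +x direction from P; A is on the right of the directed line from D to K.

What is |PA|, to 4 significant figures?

16.68

P is at the origin; P and K share the same y with |PK| = 57.1 and K in +x, so K = (57.1, 0). PD runs at 87.7° with |PD| = 34.7, so D = (1.393, 34.67). A is determined by |DA| = 48.3 and |AK| = 69.9 together: it lies at the intersection of circle(D, 48.3) and circle(K, 69.9). With |DK| = 65.62, the foot of the radical line on DK is 13.35 from D and the perpendicular offset is √(48.3² − 13.35²) = 46.42. Taking the right-of-DK solution: A = (-11.80, -11.79).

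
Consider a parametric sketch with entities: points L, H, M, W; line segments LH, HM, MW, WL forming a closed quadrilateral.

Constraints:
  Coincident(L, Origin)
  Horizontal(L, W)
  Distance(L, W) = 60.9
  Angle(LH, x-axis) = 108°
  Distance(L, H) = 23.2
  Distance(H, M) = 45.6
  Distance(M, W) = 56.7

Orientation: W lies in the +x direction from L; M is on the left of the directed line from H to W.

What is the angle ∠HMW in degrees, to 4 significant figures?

88.07°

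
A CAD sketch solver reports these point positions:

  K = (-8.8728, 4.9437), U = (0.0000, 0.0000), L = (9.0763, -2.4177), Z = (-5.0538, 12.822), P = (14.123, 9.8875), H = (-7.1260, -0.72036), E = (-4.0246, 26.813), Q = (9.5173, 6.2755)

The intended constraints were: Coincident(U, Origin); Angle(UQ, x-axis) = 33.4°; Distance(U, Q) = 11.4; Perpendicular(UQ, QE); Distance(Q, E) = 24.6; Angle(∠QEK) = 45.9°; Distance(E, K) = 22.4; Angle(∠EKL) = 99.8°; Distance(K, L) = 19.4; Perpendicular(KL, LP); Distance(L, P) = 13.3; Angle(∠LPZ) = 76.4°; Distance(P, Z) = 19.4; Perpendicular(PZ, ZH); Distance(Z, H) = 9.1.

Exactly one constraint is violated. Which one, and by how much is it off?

Distance(Z, H) = 9.1 — off by 4.60.

U = (0.00, 0.00) ✓; UQ at 33.40° ✓; |UQ| = 11.40 ✓; ∠(UQ, QE) = 90.00° ✓; |QE| = 24.60 ✓; ∠QEK = 45.90° ✓; |EK| = 22.40 ✓; ∠EKL = 99.80° ✓; |KL| = 19.40 ✓; ∠(KL, LP) = 90.00° ✓; |LP| = 13.30 ✓; ∠LPZ = 76.40° ✓; |PZ| = 19.40 ✓; ∠(PZ, ZH) = 90.00° ✓; |ZH| = 13.70 ✗.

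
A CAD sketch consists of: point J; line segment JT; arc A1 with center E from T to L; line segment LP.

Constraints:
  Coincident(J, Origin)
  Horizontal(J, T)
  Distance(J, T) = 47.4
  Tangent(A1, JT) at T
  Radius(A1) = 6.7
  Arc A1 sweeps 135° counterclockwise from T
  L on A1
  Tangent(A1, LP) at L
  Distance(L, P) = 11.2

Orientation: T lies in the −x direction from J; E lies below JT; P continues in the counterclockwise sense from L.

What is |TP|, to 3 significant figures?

19.6

J is at the origin; JT is horizontal with |JT| = 47.4 and T on the −x side, so T = (-47.4, 0.00). A1 meets JT tangentially, so ET is at right angles to JT, so E = T + (0, -6.7) = (-47.4, -6.70). On A1, T sits at bearing 90° from E; a 135° counterclockwise sweep puts L at bearing 225°, so L = E + 6.7·(cos 225°, sin 225°) = (-52.1, -11.4). The tangent condition forces EL to be normal to LP, so LP runs along (−sin 225°, cos 225°); with |LP| = 11.2, P = (-44.2, -19.4). Then |TP| = |P − T| = 19.6.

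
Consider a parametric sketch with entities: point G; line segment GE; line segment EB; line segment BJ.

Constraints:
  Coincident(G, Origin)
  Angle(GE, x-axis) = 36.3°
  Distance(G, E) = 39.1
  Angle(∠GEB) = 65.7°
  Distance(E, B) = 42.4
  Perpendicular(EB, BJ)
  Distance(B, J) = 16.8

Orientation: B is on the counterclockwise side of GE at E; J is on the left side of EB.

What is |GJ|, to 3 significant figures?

32.4

G is at the origin; GE runs at 36.3° with length 39.1, so E = 39.1·(cos 36.3°, sin 36.3°) = (31.5, 23.1). ∠GEB = 65.7°, so EB runs at 36.3° + (180° − 65.7°) = 151° from the x-axis; with |EB| = 42.4, B = E + 42.4·(cos 151°, sin 151°) = (-5.43, 44.0). EB ⟂ BJ; with |BJ| = 16.8 on the left of EB, J = B + 16.8·(-0.491, -0.871) = (-13.7, 29.3). Then |GJ| = |J − G| = 32.4.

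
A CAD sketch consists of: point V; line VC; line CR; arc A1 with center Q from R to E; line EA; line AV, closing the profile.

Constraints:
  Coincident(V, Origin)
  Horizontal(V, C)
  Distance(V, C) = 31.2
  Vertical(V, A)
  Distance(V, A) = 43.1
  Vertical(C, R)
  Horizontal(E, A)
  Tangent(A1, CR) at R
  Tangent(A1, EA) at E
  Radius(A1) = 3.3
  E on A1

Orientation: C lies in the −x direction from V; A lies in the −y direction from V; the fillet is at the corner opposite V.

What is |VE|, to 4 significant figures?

51.34

The virtual corner opposite V is at (-31.20, -43.10). Tangency of A1 to CR means the radius QR is perpendicular to CR and since A1 is tangent to EA there, QE ⟂ EA, with radius 3.3, so the center Q sits 3.3 in from both sides at Q = (-27.90, -39.80). That places the tangent points at R = (-31.20, -39.80) on CR and E = (-27.90, -43.10) on EA. Then |VE| = |E − V| = 51.34.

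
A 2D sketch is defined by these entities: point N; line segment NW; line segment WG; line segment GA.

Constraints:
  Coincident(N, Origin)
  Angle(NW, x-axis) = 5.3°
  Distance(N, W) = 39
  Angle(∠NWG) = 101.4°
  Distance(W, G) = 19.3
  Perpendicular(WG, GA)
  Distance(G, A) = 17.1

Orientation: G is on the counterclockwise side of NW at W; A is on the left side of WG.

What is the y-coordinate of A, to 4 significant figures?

24.61

∠NWG = 101.4°, so WG runs at 5.3° + (180° − 101.4°) = 83.90° from the x-axis; with |WG| = 19.3, G = W + 19.3·(cos 83.90°, sin 83.90°) = (40.88, 22.79). WG is perpendicular to GA; with |GA| = 17.1 on the left of WG, A = G + 17.1·(-0.9943, 0.1063) = (23.88, 24.61). So A.y = 24.61.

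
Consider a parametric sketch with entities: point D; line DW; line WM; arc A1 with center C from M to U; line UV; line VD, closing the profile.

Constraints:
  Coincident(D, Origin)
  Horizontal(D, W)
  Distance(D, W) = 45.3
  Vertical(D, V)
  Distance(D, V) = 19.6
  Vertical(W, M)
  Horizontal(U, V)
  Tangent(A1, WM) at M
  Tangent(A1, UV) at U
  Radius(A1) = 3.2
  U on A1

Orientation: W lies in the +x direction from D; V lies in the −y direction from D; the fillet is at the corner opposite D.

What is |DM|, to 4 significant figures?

48.18

D is at the origin; DW is horizontal with |DW| = 45.3 and W on the +x side, so W = (45.30, 0.000). DV is vertical with |DV| = 19.6 and V on the −y side, so V = (0.000, -19.60). The virtual corner opposite D is at (45.30, -19.60). A1 meets WM tangentially, so CM is at right angles to WM and tangency of A1 to UV means the radius CU is perpendicular to UV, with radius 3.2, so the center C sits 3.2 in from both sides at C = (42.10, -16.40). That places the tangent points at M = (45.30, -16.40) on WM and U = (42.10, -19.60) on UV. Then |DM| = |M − D| = 48.18.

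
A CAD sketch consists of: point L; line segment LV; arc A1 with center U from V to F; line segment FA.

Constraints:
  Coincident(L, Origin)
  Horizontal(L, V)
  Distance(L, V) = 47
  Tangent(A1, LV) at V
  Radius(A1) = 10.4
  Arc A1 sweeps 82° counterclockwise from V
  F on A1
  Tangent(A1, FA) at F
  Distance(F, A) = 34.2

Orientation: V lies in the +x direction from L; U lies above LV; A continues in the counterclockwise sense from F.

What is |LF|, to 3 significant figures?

58.0

L is at the origin; LV is horizontal with |LV| = 47.0 and V on the +x side, so V = (47.0, 0.00). Since A1 is tangent to LV there, UV ⟂ LV, so U = V + (0, 10.4) = (47.0, 10.4). On A1, V sits at bearing -90° from U; an 82° counterclockwise sweep puts F at bearing -8°, so F = U + 10.4·(cos -8°, sin -8°) = (57.3, 8.95). Then |LF| = |F − L| = 58.0.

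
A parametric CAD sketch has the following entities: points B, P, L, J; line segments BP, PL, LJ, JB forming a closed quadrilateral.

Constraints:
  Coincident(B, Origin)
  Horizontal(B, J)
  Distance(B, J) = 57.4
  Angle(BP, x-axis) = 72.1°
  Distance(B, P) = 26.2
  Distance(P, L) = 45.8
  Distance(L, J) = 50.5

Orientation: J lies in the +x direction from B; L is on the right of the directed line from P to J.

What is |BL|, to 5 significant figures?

23.655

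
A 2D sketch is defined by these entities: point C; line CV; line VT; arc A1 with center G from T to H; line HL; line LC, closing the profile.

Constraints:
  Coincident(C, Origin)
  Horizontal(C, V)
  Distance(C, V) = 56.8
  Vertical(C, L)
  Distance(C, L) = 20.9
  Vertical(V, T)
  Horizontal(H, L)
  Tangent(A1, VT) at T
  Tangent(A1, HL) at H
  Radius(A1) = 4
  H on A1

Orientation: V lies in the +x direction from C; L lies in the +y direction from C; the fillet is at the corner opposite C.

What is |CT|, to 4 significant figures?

59.26

C is at the origin; C and V share the same y with |CV| = 56.8 and V on the +x side, so V = (56.80, 0.000). C and L share the same x with |CL| = 20.9 and L on the +y side, so L = (0.000, 20.90). The virtual corner opposite C is at (56.80, 20.90). The tangent condition forces GT to be normal to VT and since A1 is tangent to HL there, GH ⟂ HL, with radius 4.0, so the center G sits 4.0 in from both sides at G = (52.80, 16.90). That places the tangent points at T = (56.80, 16.90) on VT and H = (52.80, 20.90) on HL. Then |CT| = |T − C| = 59.26.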